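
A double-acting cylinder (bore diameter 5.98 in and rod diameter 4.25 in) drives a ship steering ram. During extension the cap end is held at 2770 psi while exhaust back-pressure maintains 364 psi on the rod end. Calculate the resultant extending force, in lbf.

Cap-side area A_cap = π/4 × (5.98 in)² = 28.09 in^2
Rod-side annular area A_ann = π/4 × (5.98² − 4.25²) = 13.90 in^2
Net thrust = P_cap·A_cap − P_rod·A_ann = 77800 lbf − 5060 lbf

F ≈ 72700 lbf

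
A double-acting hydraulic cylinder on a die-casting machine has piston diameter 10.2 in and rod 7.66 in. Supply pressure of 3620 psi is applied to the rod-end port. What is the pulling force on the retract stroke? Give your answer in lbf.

Rod-side annular area A_ann = π/4 × (10.2² − 7.66²) = 35.63 in^2
On retraction the pressure acts on the annular area (bore minus rod).
F = P × A_ann

F ≈ 1.29e5 lbf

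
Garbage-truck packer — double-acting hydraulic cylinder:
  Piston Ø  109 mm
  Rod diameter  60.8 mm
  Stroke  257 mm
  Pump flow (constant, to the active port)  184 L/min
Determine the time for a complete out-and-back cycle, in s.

Cap-side area A_cap = π/4 × (109 mm)² = 9331 mm^2
Rod-side annular area A_ann = π/4 × (109² − 60.8²) = 6428 mm^2
t_ext = A_cap·L/Q = 0.7820 s
t_ret = A_ann·L/Q = 0.5387 s
t_cycle = t_ext + t_ret

t ≈ 1.32 s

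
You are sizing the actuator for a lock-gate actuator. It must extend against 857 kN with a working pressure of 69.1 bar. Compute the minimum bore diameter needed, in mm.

Extension force acts on the full piston face: F = P × (π/4)D².
D = √(4F / (πP)) = √(4 × 857 kN / (π × 69.1 bar))

D ≈ 397 mm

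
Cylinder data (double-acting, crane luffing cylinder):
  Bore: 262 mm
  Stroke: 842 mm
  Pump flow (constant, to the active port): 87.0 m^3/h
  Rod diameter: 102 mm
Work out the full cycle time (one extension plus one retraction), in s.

Cap-side area A_cap = π/4 × (262 mm)² = 53910 mm^2
Rod-side annular area A_ann = π/4 × (262² − 102²) = 45740 mm^2
t_ext = A_cap·L/Q = 1.878 s
t_ret = A_ann·L/Q = 1.594 s
t_cycle = t_ext + t_ret

t ≈ 3.47 s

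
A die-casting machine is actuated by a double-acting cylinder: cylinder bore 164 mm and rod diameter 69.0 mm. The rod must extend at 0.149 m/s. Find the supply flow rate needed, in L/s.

Q ≈ 3.15 L/s

Cap-side area A_cap = π/4 × (164 mm)² = 21120 mm^2
Q = A × v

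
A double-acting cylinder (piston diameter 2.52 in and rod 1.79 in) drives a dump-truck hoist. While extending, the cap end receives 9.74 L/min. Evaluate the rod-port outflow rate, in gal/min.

Cap-side area A_cap = π/4 × (2.52 in)² = 4.988 in^2
Rod-side annular area A_ann = π/4 × (2.52² − 1.79²) = 2.471 in^2
Piston speed v = Q_in/A_cap; rod-end outflow Q_out = v × A_ann = Q_in × A_ann/A_cap.

Q_out ≈ 1.27 gal/min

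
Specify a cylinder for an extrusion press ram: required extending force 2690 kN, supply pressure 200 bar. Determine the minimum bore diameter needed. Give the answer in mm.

Extension force acts on the full piston face: F = P × (π/4)D².
D = √(4F / (πP)) = √(4 × 2690 kN / (π × 200 bar))

D ≈ 414 mm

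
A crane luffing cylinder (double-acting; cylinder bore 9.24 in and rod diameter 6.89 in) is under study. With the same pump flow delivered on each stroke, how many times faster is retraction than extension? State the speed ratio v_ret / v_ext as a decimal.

Cap-side area A_cap = π/4 × (9.24 in)² = 67.06 in^2
Rod-side annular area A_ann = π/4 × (9.24² − 6.89²) = 29.77 in^2
For equal Q, v ∝ 1/A, so v_ret/v_ext = A_cap/A_ann.

v_ret/v_ext ≈ 2.25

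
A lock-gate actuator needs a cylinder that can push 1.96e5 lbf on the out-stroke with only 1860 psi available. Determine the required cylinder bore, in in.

Extension force acts on the full piston face: F = P × (π/4)D².
D = √(4F / (πP)) = √(4 × 1.96e5 lbf / (π × 1860 psi))

D ≈ 11.6 in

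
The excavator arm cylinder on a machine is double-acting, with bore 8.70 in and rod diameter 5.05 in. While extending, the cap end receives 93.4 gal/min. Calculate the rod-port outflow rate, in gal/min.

Q_out ≈ 61.9 gal/min

Cap-side area A_cap = π/4 × (8.70 in)² = 59.45 in^2
Rod-side annular area A_ann = π/4 × (8.70² − 5.05²) = 39.42 in^2
Piston speed v = Q_in/A_cap; rod-end outflow Q_out = v × A_ann = Q_in × A_ann/A_cap.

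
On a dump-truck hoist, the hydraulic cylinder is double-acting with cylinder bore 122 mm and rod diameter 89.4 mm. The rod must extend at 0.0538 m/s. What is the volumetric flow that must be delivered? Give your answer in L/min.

Q ≈ 37.7 L/min

Cap-side area A_cap = π/4 × (122 mm)² = 11690 mm^2
Q = A × v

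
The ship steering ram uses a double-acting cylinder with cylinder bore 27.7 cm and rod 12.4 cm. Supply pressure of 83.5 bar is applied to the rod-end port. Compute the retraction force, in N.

Rod-side annular area A_ann = π/4 × (27.7² − 12.4²) = 481.9 cm^2
On retraction the pressure acts on the annular area (bore minus rod).
F = P × A_ann

F ≈ 4.02e5 N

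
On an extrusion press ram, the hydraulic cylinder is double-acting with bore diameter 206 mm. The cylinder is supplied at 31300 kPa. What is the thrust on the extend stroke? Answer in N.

F ≈ 1.04e6 N

Cap-side area A_cap = π/4 × (206 mm)² = 33330 mm^2
F = P × A_cap = 31300 kPa × A_cap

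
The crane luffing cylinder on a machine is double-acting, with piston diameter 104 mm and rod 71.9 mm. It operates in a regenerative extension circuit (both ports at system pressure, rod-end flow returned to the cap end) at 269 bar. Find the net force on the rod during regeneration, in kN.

With equal pressure on both faces, forces on the annular region cancel; the net push is pressure × rod cross-section.
Rod cross-section A_rod = π/4 × (71.9 mm)² = 4060 mm^2
F = P × A_rod

F ≈ 109 kN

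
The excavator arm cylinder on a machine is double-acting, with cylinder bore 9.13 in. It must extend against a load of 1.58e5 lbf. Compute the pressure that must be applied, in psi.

Cap-side area A_cap = π/4 × (9.13 in)² = 65.47 in^2
P = F / A = 1.58e5 lbf / A

P ≈ 2410 psi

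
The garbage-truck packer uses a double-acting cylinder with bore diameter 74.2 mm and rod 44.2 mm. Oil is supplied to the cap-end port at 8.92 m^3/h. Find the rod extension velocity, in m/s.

v ≈ 0.573 m/s

Cap-side area A_cap = π/4 × (74.2 mm)² = 4324 mm^2
v = Q / A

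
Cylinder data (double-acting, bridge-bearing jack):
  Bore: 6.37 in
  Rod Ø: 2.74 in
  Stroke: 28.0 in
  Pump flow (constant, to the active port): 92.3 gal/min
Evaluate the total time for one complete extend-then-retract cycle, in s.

Cap-side area A_cap = π/4 × (6.37 in)² = 31.87 in^2
Rod-side annular area A_ann = π/4 × (6.37² − 2.74²) = 25.97 in^2
t_ext = A_cap·L/Q = 2.511 s
t_ret = A_ann·L/Q = 2.046 s
t_cycle = t_ext + t_ret

t ≈ 4.56 s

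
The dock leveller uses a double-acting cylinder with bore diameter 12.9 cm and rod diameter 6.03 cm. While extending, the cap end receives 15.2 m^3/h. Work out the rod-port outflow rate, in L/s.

Cap-side area A_cap = π/4 × (12.9 cm)² = 130.7 cm^2
Rod-side annular area A_ann = π/4 × (12.9² − 6.03²) = 102.1 cm^2
Piston speed v = Q_in/A_cap; rod-end outflow Q_out = v × A_ann = Q_in × A_ann/A_cap.

Q_out ≈ 3.30 L/s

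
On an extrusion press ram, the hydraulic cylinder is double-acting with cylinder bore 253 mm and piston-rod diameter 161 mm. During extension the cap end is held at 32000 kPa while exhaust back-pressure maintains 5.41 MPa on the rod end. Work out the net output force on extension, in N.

F ≈ 1.45e6 N

Cap-side area A_cap = π/4 × (253 mm)² = 50270 mm^2
Rod-side annular area A_ann = π/4 × (253² − 161²) = 29910 mm^2
Net thrust = P_cap·A_cap − P_rod·A_ann = 1.609e6 N − 1.618e5 N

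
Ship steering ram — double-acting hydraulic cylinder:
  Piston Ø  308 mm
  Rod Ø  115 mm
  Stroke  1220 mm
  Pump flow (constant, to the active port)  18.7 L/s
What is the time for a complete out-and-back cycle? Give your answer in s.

t ≈ 9.04 s

Cap-side area A_cap = π/4 × (308 mm)² = 74510 mm^2
Rod-side annular area A_ann = π/4 × (308² − 115²) = 64120 mm^2
t_ext = A_cap·L/Q = 4.861 s
t_ret = A_ann·L/Q = 4.183 s
t_cycle = t_ext + t_ret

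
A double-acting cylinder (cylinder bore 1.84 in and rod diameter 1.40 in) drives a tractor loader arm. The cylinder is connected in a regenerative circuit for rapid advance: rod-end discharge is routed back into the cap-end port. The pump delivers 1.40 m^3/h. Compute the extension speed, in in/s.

In regeneration the rod-end outflow joins the pump flow into the cap end, so the net volume the pump must supply per unit advance equals the rod cross-section area.
Rod cross-section A_rod = π/4 × (1.40 in)² = 1.539 in^2
v = Q_pump / A_rod

v ≈ 15.4 in/s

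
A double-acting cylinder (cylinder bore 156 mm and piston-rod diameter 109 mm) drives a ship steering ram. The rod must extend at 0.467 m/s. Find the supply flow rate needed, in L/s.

Cap-side area A_cap = π/4 × (156 mm)² = 19110 mm^2
Q = A × v

Q ≈ 8.93 L/s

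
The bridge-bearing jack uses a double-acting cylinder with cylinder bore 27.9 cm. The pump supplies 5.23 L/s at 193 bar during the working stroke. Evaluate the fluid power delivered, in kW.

Hydraulic power = P × Q

W ≈ 101 kW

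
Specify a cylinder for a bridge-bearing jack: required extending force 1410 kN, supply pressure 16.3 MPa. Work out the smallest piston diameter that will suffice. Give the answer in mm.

D ≈ 332 mm

Extension force acts on the full piston face: F = P × (π/4)D².
D = √(4F / (πP)) = √(4 × 1410 kN / (π × 16.3 MPa))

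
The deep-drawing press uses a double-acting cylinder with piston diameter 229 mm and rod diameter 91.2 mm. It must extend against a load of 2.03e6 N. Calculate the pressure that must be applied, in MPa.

Cap-side area A_cap = π/4 × (229 mm)² = 41190 mm^2
P = F / A = 2.03e6 N / A

P ≈ 49.3 MPa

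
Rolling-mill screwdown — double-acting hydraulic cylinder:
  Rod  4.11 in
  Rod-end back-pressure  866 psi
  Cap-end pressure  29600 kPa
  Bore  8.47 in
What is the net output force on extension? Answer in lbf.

Cap-side area A_cap = π/4 × (8.47 in)² = 56.35 in^2
Rod-side annular area A_ann = π/4 × (8.47² − 4.11²) = 43.08 in^2
Net thrust = P_cap·A_cap − P_rod·A_ann = 2.419e5 lbf − 37310 lbf

F ≈ 2.05e5 lbf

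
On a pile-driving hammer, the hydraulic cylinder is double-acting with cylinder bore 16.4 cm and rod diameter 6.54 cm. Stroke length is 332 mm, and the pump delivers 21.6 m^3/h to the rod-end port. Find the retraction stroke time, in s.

t ≈ 0.983 s

Rod-side annular area A_ann = π/4 × (16.4² − 6.54²) = 177.6 cm^2
Swept volume V = A × L; t = V / Q = A·L / Q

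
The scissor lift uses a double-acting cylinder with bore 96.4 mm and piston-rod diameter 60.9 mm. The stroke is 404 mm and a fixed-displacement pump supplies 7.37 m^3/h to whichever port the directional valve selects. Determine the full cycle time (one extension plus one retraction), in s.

t ≈ 2.31 s

Cap-side area A_cap = π/4 × (96.4 mm)² = 7299 mm^2
Rod-side annular area A_ann = π/4 × (96.4² − 60.9²) = 4386 mm^2
t_ext = A_cap·L/Q = 1.440 s
t_ret = A_ann·L/Q = 0.8655 s
t_cycle = t_ext + t_ret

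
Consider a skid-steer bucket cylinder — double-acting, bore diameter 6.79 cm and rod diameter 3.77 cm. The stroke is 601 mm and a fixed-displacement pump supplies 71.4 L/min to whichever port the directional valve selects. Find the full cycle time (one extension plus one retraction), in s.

t ≈ 3.09 s

Cap-side area A_cap = π/4 × (6.79 cm)² = 36.21 cm^2
Rod-side annular area A_ann = π/4 × (6.79² − 3.77²) = 25.05 cm^2
t_ext = A_cap·L/Q = 1.829 s
t_ret = A_ann·L/Q = 1.265 s
t_cycle = t_ext + t_ret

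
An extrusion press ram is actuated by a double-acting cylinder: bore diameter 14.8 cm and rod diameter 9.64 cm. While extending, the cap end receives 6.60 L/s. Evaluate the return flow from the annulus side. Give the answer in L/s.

Cap-side area A_cap = π/4 × (14.8 cm)² = 172.0 cm^2
Rod-side annular area A_ann = π/4 × (14.8² − 9.64²) = 99.05 cm^2
Piston speed v = Q_in/A_cap; rod-end outflow Q_out = v × A_ann = Q_in × A_ann/A_cap.

Q_out ≈ 3.80 L/s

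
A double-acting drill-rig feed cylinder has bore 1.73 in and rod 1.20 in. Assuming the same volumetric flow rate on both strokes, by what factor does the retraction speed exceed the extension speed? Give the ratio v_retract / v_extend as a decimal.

v_ret/v_ext ≈ 1.93

Cap-side area A_cap = π/4 × (1.73 in)² = 2.351 in^2
Rod-side annular area A_ann = π/4 × (1.73² − 1.20²) = 1.220 in^2
For equal Q, v ∝ 1/A, so v_ret/v_ext = A_cap/A_ann.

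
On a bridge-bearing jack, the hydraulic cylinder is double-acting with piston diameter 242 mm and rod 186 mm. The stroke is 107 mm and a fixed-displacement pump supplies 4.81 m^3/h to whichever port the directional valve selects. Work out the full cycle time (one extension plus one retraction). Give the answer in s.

t ≈ 5.19 s

Cap-side area A_cap = π/4 × (242 mm)² = 46000 mm^2
Rod-side annular area A_ann = π/4 × (242² − 186²) = 18820 mm^2
t_ext = A_cap·L/Q = 3.684 s
t_ret = A_ann·L/Q = 1.508 s
t_cycle = t_ext + t_ret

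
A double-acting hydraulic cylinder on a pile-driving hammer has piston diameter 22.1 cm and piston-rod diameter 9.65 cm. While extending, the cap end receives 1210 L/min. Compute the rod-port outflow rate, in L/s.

Cap-side area A_cap = π/4 × (22.1 cm)² = 383.6 cm^2
Rod-side annular area A_ann = π/4 × (22.1² − 9.65²) = 310.5 cm^2
Piston speed v = Q_in/A_cap; rod-end outflow Q_out = v × A_ann = Q_in × A_ann/A_cap.

Q_out ≈ 16.3 L/s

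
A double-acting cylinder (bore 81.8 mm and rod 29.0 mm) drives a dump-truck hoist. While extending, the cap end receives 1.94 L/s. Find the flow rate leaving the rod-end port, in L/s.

Cap-side area A_cap = π/4 × (81.8 mm)² = 5255 mm^2
Rod-side annular area A_ann = π/4 × (81.8² − 29.0²) = 4595 mm^2
Piston speed v = Q_in/A_cap; rod-end outflow Q_out = v × A_ann = Q_in × A_ann/A_cap.

Q_out ≈ 1.70 L/s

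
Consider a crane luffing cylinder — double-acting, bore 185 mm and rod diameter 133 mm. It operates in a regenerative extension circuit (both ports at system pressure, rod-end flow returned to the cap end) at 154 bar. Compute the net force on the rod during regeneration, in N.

With equal pressure on both faces, forces on the annular region cancel; the net push is pressure × rod cross-section.
Rod cross-section A_rod = π/4 × (133 mm)² = 13890 mm^2
F = P × A_rod

F ≈ 2.14e5 N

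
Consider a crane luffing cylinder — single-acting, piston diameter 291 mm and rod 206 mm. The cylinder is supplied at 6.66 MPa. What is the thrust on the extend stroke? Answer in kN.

Cap-side area A_cap = π/4 × (291 mm)² = 66510 mm^2
F = P × A_cap = 6.66 MPa × A_cap

F ≈ 443 kN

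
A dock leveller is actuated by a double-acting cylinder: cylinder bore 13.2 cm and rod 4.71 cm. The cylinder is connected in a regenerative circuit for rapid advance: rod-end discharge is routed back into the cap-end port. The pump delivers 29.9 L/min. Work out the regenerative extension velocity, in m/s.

v ≈ 0.286 m/s

In regeneration the rod-end outflow joins the pump flow into the cap end, so the net volume the pump must supply per unit advance equals the rod cross-section area.
Rod cross-section A_rod = π/4 × (4.71 cm)² = 17.42 cm^2
v = Q_pump / A_rod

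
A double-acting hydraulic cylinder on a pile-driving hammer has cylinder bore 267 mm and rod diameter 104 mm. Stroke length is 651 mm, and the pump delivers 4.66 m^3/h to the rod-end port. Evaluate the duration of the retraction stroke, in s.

Rod-side annular area A_ann = π/4 × (267² − 104²) = 47500 mm^2
Swept volume V = A × L; t = V / Q = A·L / Q

t ≈ 23.9 s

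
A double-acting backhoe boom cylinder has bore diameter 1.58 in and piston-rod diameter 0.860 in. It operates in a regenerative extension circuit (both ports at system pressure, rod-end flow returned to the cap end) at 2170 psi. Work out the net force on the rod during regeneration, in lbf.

F ≈ 1260 lbf

With equal pressure on both faces, forces on the annular region cancel; the net push is pressure × rod cross-section.
Rod cross-section A_rod = π/4 × (0.860 in)² = 0.5809 in^2
F = P × A_rod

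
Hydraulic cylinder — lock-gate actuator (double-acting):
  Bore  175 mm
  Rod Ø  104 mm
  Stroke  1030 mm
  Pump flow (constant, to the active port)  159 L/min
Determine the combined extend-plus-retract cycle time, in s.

Cap-side area A_cap = π/4 × (175 mm)² = 24050 mm^2
Rod-side annular area A_ann = π/4 × (175² − 104²) = 15560 mm^2
t_ext = A_cap·L/Q = 9.349 s
t_ret = A_ann·L/Q = 6.047 s
t_cycle = t_ext + t_ret

t ≈ 15.4 s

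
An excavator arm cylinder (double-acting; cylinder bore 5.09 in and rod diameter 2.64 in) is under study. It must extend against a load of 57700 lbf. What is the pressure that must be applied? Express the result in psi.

Cap-side area A_cap = π/4 × (5.09 in)² = 20.35 in^2
P = F / A = 57700 lbf / A

P ≈ 2840 psi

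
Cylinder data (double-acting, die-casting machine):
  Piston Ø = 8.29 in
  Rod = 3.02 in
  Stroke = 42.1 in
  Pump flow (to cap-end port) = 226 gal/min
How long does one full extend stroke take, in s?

Cap-side area A_cap = π/4 × (8.29 in)² = 53.98 in^2
Swept volume V = A × L; t = V / Q = A·L / Q

t ≈ 2.61 s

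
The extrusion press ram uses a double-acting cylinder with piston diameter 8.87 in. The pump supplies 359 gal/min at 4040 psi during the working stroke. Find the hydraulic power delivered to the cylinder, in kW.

W ≈ 631 kW

Hydraulic power = P × Q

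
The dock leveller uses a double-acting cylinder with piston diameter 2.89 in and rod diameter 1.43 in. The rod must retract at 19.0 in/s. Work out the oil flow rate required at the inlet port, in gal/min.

Q ≈ 24.4 gal/min

Rod-side annular area A_ann = π/4 × (2.89² − 1.43²) = 4.954 in^2
Q = A × v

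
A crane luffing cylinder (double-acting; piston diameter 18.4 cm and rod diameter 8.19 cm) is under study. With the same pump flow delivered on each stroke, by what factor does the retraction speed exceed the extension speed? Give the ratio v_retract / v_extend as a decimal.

Cap-side area A_cap = π/4 × (18.4 cm)² = 265.9 cm^2
Rod-side annular area A_ann = π/4 × (18.4² − 8.19²) = 213.2 cm^2
For equal Q, v ∝ 1/A, so v_ret/v_ext = A_cap/A_ann.

v_ret/v_ext ≈ 1.25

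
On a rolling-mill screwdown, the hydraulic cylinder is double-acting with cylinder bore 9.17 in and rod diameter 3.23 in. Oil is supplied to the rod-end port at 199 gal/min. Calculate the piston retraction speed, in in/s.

v ≈ 13.2 in/s

Rod-side annular area A_ann = π/4 × (9.17² − 3.23²) = 57.85 in^2
Flow into the rod-end port fills the annular volume.
v = Q / A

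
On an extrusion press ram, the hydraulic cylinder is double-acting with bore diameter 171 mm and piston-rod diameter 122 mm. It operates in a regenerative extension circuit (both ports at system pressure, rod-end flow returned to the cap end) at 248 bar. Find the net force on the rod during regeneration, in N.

F ≈ 2.90e5 N

With equal pressure on both faces, forces on the annular region cancel; the net push is pressure × rod cross-section.
Rod cross-section A_rod = π/4 × (122 mm)² = 11690 mm^2
F = P × A_rod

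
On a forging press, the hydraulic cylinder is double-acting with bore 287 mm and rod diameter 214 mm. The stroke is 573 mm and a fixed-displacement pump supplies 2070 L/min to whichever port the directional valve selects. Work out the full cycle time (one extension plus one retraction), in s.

Cap-side area A_cap = π/4 × (287 mm)² = 64690 mm^2
Rod-side annular area A_ann = π/4 × (287² − 214²) = 28720 mm^2
t_ext = A_cap·L/Q = 1.074 s
t_ret = A_ann·L/Q = 0.4771 s
t_cycle = t_ext + t_ret

t ≈ 1.55 s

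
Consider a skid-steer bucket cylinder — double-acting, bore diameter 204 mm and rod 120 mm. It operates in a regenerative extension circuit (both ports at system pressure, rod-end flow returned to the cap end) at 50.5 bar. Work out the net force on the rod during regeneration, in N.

With equal pressure on both faces, forces on the annular region cancel; the net push is pressure × rod cross-section.
Rod cross-section A_rod = π/4 × (120 mm)² = 11310 mm^2
F = P × A_rod

F ≈ 57100 N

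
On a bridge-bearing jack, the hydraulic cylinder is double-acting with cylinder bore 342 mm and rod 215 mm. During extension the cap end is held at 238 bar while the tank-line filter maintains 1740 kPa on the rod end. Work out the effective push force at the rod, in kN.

F ≈ 2090 kN

Cap-side area A_cap = π/4 × (342 mm)² = 91860 mm^2
Rod-side annular area A_ann = π/4 × (342² − 215²) = 55560 mm^2
Net thrust = P_cap·A_cap − P_rod·A_ann = 2186 kN − 96.67 kN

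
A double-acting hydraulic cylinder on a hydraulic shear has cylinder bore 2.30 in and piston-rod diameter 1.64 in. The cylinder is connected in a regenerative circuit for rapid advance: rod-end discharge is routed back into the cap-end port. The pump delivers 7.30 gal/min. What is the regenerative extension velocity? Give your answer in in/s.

v ≈ 13.3 in/s

In regeneration the rod-end outflow joins the pump flow into the cap end, so the net volume the pump must supply per unit advance equals the rod cross-section area.
Rod cross-section A_rod = π/4 × (1.64 in)² = 2.112 in^2
v = Q_pump / A_rod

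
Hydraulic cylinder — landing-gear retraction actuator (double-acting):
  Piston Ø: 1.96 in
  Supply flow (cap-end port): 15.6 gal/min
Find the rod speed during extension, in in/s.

v ≈ 19.9 in/s

Cap-side area A_cap = π/4 × (1.96 in)² = 3.017 in^2
v = Q / A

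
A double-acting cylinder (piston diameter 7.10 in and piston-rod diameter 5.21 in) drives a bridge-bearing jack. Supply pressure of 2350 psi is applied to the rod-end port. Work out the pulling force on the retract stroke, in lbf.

Rod-side annular area A_ann = π/4 × (7.10² − 5.21²) = 18.27 in^2
On retraction the pressure acts on the annular area (bore minus rod).
F = P × A_ann

F ≈ 42900 lbf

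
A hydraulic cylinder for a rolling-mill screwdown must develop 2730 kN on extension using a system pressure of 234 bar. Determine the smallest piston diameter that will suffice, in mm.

D ≈ 385 mm

Extension force acts on the full piston face: F = P × (π/4)D².
D = √(4F / (πP)) = √(4 × 2730 kN / (π × 234 bar))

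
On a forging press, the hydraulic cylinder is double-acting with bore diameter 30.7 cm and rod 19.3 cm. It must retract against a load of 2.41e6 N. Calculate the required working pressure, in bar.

P ≈ 538 bar

Rod-side annular area A_ann = π/4 × (30.7² − 19.3²) = 447.7 cm^2
Retraction: pressure acts on the annular area.
P = F / A = 2.41e6 N / A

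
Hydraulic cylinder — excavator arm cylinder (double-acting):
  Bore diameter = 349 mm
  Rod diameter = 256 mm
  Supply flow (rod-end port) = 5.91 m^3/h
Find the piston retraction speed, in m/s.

Rod-side annular area A_ann = π/4 × (349² − 256²) = 44190 mm^2
Flow into the rod-end port fills the annular volume.
v = Q / A

v ≈ 0.0371 m/s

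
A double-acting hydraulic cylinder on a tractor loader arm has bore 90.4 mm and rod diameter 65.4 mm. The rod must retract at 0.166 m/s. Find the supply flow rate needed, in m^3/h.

Q ≈ 1.83 m^3/h

Rod-side annular area A_ann = π/4 × (90.4² − 65.4²) = 3059 mm^2
Q = A × v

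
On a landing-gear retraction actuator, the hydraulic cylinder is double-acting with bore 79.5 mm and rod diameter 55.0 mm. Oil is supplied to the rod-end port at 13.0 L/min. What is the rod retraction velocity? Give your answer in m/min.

v ≈ 5.02 m/min

Rod-side annular area A_ann = π/4 × (79.5² − 55.0²) = 2588 mm^2
Flow into the rod-end port fills the annular volume.
v = Q / A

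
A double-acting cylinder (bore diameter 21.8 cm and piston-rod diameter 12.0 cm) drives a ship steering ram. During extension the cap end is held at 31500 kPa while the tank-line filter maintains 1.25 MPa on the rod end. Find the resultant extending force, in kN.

Cap-side area A_cap = π/4 × (21.8 cm)² = 373.3 cm^2
Rod-side annular area A_ann = π/4 × (21.8² − 12.0²) = 260.2 cm^2
Net thrust = P_cap·A_cap − P_rod·A_ann = 1176 kN − 32.52 kN

F ≈ 1140 kN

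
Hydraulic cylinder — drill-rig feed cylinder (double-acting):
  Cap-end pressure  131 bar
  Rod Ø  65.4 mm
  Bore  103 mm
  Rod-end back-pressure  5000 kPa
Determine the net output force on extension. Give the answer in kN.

Cap-side area A_cap = π/4 × (103 mm)² = 8332 mm^2
Rod-side annular area A_ann = π/4 × (103² − 65.4²) = 4973 mm^2
Net thrust = P_cap·A_cap − P_rod·A_ann = 109.2 kN − 24.87 kN

F ≈ 84.3 kN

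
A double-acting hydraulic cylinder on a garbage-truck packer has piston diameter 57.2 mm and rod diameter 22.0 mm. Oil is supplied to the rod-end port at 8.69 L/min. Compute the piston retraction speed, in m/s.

v ≈ 0.0661 m/s

Rod-side annular area A_ann = π/4 × (57.2² − 22.0²) = 2190 mm^2
Flow into the rod-end port fills the annular volume.
v = Q / A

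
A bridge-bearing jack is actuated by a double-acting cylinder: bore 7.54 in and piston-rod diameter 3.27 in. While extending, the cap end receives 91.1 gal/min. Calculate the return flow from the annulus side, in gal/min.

Cap-side area A_cap = π/4 × (7.54 in)² = 44.65 in^2
Rod-side annular area A_ann = π/4 × (7.54² − 3.27²) = 36.25 in^2
Piston speed v = Q_in/A_cap; rod-end outflow Q_out = v × A_ann = Q_in × A_ann/A_cap.

Q_out ≈ 74.0 gal/min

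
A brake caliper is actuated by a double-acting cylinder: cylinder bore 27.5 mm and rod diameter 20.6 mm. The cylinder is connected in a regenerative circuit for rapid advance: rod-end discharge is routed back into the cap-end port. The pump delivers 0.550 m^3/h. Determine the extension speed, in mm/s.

v ≈ 458 mm/s

In regeneration the rod-end outflow joins the pump flow into the cap end, so the net volume the pump must supply per unit advance equals the rod cross-section area.
Rod cross-section A_rod = π/4 × (20.6 mm)² = 333.3 mm^2
v = Q_pump / A_rod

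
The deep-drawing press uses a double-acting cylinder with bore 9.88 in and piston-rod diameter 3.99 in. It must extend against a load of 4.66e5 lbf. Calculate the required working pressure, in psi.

P ≈ 6080 psi

Cap-side area A_cap = π/4 × (9.88 in)² = 76.67 in^2
P = F / A = 4.66e5 lbf / A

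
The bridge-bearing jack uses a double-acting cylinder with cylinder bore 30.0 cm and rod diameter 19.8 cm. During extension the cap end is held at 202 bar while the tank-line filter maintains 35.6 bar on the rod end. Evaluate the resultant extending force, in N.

F ≈ 1.29e6 N

Cap-side area A_cap = π/4 × (30.0 cm)² = 706.9 cm^2
Rod-side annular area A_ann = π/4 × (30.0² − 19.8²) = 399.0 cm^2
Net thrust = P_cap·A_cap − P_rod·A_ann = 1.428e6 N − 1.420e5 N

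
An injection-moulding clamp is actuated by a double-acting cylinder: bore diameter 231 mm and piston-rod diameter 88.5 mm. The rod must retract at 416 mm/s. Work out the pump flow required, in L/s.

Q ≈ 14.9 L/s

Rod-side annular area A_ann = π/4 × (231² − 88.5²) = 35760 mm^2
Q = A × v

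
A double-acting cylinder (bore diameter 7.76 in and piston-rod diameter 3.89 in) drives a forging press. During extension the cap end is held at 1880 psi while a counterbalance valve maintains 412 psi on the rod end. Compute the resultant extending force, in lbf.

Cap-side area A_cap = π/4 × (7.76 in)² = 47.29 in^2
Rod-side annular area A_ann = π/4 × (7.76² − 3.89²) = 35.41 in^2
Net thrust = P_cap·A_cap − P_rod·A_ann = 88910 lbf − 14590 lbf

F ≈ 74300 lbf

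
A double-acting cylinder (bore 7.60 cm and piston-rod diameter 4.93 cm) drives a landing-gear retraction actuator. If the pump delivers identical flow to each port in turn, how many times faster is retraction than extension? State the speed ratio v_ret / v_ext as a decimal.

v_ret/v_ext ≈ 1.73

Cap-side area A_cap = π/4 × (7.60 cm)² = 45.36 cm^2
Rod-side annular area A_ann = π/4 × (7.60² − 4.93²) = 26.28 cm^2
For equal Q, v ∝ 1/A, so v_ret/v_ext = A_cap/A_ann.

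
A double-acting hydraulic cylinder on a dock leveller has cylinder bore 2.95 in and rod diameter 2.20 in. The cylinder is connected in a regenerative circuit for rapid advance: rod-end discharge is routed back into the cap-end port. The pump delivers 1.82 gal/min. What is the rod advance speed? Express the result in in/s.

v ≈ 1.84 in/s

In regeneration the rod-end outflow joins the pump flow into the cap end, so the net volume the pump must supply per unit advance equals the rod cross-section area.
Rod cross-section A_rod = π/4 × (2.20 in)² = 3.801 in^2
v = Q_pump / A_rod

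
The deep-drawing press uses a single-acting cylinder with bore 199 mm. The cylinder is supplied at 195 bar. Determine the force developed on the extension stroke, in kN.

F ≈ 606 kN

Cap-side area A_cap = π/4 × (199 mm)² = 31100 mm^2
F = P × A_cap = 195 bar × A_cap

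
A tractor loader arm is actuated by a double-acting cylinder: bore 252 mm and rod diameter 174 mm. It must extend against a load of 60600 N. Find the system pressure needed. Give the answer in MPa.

P ≈ 1.22 MPa

Cap-side area A_cap = π/4 × (252 mm)² = 49880 mm^2
P = F / A = 60600 N / A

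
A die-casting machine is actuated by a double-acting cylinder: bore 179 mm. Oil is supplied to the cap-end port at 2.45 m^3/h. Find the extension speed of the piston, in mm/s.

Cap-side area A_cap = π/4 × (179 mm)² = 25160 mm^2
v = Q / A

v ≈ 27.0 mm/s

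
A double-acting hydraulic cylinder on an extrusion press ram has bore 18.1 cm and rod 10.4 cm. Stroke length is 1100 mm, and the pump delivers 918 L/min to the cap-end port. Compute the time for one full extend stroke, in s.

Cap-side area A_cap = π/4 × (18.1 cm)² = 257.3 cm^2
Swept volume V = A × L; t = V / Q = A·L / Q

t ≈ 1.85 s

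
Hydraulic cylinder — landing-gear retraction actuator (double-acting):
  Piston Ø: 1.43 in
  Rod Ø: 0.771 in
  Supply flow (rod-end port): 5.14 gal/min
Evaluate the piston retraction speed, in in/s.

v ≈ 17.4 in/s

Rod-side annular area A_ann = π/4 × (1.43² − 0.771²) = 1.139 in^2
Flow into the rod-end port fills the annular volume.
v = Q / A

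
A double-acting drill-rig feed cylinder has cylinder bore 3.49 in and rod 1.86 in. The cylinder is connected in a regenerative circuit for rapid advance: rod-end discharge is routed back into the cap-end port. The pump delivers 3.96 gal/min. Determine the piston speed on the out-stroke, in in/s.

In regeneration the rod-end outflow joins the pump flow into the cap end, so the net volume the pump must supply per unit advance equals the rod cross-section area.
Rod cross-section A_rod = π/4 × (1.86 in)² = 2.717 in^2
v = Q_pump / A_rod

v ≈ 5.61 in/s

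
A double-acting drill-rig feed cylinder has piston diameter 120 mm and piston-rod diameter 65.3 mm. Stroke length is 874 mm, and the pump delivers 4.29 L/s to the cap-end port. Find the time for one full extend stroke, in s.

Cap-side area A_cap = π/4 × (120 mm)² = 11310 mm^2
Swept volume V = A × L; t = V / Q = A·L / Q

t ≈ 2.30 s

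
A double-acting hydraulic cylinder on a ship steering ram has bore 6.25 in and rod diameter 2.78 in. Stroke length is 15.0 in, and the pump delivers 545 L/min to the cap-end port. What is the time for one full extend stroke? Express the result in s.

t ≈ 0.830 s

Cap-side area A_cap = π/4 × (6.25 in)² = 30.68 in^2
Swept volume V = A × L; t = V / Q = A·L / Q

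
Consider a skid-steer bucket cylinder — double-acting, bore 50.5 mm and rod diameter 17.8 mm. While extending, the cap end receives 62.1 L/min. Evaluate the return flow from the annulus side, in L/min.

Q_out ≈ 54.4 L/min

Cap-side area A_cap = π/4 × (50.5 mm)² = 2003 mm^2
Rod-side annular area A_ann = π/4 × (50.5² − 17.8²) = 1754 mm^2
Piston speed v = Q_in/A_cap; rod-end outflow Q_out = v × A_ann = Q_in × A_ann/A_cap.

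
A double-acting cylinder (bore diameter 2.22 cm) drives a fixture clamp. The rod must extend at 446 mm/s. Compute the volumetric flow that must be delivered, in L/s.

Cap-side area A_cap = π/4 × (2.22 cm)² = 3.871 cm^2
Q = A × v

Q ≈ 0.173 L/s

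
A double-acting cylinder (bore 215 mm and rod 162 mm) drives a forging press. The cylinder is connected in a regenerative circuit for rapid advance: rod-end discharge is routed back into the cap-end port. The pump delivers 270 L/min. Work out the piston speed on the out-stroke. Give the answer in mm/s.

v ≈ 218 mm/s

In regeneration the rod-end outflow joins the pump flow into the cap end, so the net volume the pump must supply per unit advance equals the rod cross-section area.
Rod cross-section A_rod = π/4 × (162 mm)² = 20610 mm^2
v = Q_pump / A_rod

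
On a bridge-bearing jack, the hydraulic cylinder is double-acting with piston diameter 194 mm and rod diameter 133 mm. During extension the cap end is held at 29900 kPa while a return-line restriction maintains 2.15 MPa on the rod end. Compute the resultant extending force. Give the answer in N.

Cap-side area A_cap = π/4 × (194 mm)² = 29560 mm^2
Rod-side annular area A_ann = π/4 × (194² − 133²) = 15670 mm^2
Net thrust = P_cap·A_cap − P_rod·A_ann = 8.838e5 N − 33680 N

F ≈ 8.50e5 N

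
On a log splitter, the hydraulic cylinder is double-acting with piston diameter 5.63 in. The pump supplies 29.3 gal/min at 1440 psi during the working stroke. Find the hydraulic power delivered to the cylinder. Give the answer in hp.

Hydraulic power = P × Q

W ≈ 24.6 hp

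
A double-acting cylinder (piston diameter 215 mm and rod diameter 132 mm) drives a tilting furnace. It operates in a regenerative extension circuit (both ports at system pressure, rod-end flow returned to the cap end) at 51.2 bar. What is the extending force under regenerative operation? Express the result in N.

With equal pressure on both faces, forces on the annular region cancel; the net push is pressure × rod cross-section.
Rod cross-section A_rod = π/4 × (132 mm)² = 13680 mm^2
F = P × A_rod

F ≈ 70100 N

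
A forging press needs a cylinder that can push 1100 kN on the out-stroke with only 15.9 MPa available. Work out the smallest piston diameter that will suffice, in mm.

D ≈ 297 mm

Extension force acts on the full piston face: F = P × (π/4)D².
D = √(4F / (πP)) = √(4 × 1100 kN / (π × 15.9 MPa))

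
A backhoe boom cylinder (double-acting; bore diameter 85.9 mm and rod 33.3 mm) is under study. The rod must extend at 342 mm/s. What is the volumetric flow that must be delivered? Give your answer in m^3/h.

Q ≈ 7.14 m^3/h

Cap-side area A_cap = π/4 × (85.9 mm)² = 5795 mm^2
Q = A × v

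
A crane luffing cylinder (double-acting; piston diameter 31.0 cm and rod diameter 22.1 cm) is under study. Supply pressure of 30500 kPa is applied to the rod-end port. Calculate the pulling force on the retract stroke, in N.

F ≈ 1.13e6 N

Rod-side annular area A_ann = π/4 × (31.0² − 22.1²) = 371.2 cm^2
On retraction the pressure acts on the annular area (bore minus rod).
F = P × A_ann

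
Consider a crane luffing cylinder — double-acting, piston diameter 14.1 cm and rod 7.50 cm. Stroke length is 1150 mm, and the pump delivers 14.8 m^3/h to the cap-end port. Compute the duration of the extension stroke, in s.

Cap-side area A_cap = π/4 × (14.1 cm)² = 156.1 cm^2
Swept volume V = A × L; t = V / Q = A·L / Q

t ≈ 4.37 s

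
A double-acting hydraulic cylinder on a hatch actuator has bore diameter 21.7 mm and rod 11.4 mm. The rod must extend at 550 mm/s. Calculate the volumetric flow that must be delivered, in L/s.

Cap-side area A_cap = π/4 × (21.7 mm)² = 369.8 mm^2
Q = A × v

Q ≈ 0.203 L/s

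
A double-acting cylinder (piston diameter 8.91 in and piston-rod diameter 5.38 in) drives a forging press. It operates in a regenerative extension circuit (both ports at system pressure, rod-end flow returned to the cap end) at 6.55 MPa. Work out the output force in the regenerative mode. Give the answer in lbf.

F ≈ 21600 lbf

With equal pressure on both faces, forces on the annular region cancel; the net push is pressure × rod cross-section.
Rod cross-section A_rod = π/4 × (5.38 in)² = 22.73 in^2
F = P × A_rod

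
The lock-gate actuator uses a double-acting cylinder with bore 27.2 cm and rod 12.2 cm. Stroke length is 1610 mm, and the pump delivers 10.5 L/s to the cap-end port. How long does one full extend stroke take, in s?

t ≈ 8.91 s

Cap-side area A_cap = π/4 × (27.2 cm)² = 581.1 cm^2
Swept volume V = A × L; t = V / Q = A·L / Q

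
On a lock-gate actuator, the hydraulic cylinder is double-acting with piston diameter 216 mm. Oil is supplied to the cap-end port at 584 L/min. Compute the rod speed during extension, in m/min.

Cap-side area A_cap = π/4 × (216 mm)² = 36640 mm^2
v = Q / A

v ≈ 15.9 m/min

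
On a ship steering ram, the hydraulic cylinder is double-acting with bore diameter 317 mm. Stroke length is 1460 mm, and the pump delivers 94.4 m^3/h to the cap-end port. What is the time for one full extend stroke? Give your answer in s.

Cap-side area A_cap = π/4 × (317 mm)² = 78920 mm^2
Swept volume V = A × L; t = V / Q = A·L / Q

t ≈ 4.39 s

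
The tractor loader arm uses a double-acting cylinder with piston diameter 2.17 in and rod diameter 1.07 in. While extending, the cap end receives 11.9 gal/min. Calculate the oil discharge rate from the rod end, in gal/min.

Cap-side area A_cap = π/4 × (2.17 in)² = 3.698 in^2
Rod-side annular area A_ann = π/4 × (2.17² − 1.07²) = 2.799 in^2
Piston speed v = Q_in/A_cap; rod-end outflow Q_out = v × A_ann = Q_in × A_ann/A_cap.

Q_out ≈ 9.01 gal/min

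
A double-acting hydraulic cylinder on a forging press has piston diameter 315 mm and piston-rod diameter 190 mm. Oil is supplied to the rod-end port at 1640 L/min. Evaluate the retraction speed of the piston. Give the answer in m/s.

Rod-side annular area A_ann = π/4 × (315² − 190²) = 49580 mm^2
Flow into the rod-end port fills the annular volume.
v = Q / A

v ≈ 0.551 m/s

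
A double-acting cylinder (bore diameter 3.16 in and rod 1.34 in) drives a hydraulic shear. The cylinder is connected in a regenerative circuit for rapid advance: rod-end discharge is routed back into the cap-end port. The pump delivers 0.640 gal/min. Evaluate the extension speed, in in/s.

v ≈ 1.75 in/s

In regeneration the rod-end outflow joins the pump flow into the cap end, so the net volume the pump must supply per unit advance equals the rod cross-section area.
Rod cross-section A_rod = π/4 × (1.34 in)² = 1.410 in^2
v = Q_pump / A_rod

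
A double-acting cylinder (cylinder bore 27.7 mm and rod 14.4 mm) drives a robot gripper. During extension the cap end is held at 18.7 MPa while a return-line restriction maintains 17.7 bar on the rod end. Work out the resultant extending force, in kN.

F ≈ 10.5 kN

Cap-side area A_cap = π/4 × (27.7 mm)² = 602.6 mm^2
Rod-side annular area A_ann = π/4 × (27.7² − 14.4²) = 439.8 mm^2
Net thrust = P_cap·A_cap − P_rod·A_ann = 11.27 kN − 0.7784 kN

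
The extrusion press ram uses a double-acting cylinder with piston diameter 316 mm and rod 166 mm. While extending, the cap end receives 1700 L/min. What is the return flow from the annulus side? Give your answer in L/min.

Cap-side area A_cap = π/4 × (316 mm)² = 78430 mm^2
Rod-side annular area A_ann = π/4 × (316² − 166²) = 56780 mm^2
Piston speed v = Q_in/A_cap; rod-end outflow Q_out = v × A_ann = Q_in × A_ann/A_cap.

Q_out ≈ 1230 L/min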